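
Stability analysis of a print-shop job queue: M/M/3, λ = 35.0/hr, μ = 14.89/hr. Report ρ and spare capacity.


Total capacity cμ = 3·14.89 = 44.67/hr
ρ = λ/(cμ) = 35.0/44.67 = 0.7835
Stable ⇔ ρ < 1: YES
Spare capacity = cμ − λ = 44.67 − 35.0 = 9.67/hr

Final: ρ = 0.7835; stable; margin = 9.67/hr


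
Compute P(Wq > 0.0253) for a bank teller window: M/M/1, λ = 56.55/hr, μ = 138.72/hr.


ρ = 56.55/138.72 = 0.4077
P(Wq > t) = ρ·e^{−(μ−λ)t} = 0.4077·e^{−2.0789}
= 0.4077·0.125068 = 0.050985

Final: 0.050985


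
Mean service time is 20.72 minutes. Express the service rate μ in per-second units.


μ = 1/(service time) in consistent units.
1 second = 0.0166667 min, so μ = 0.0166667/20.72 = 0.0008044 per second

Final: 0.0008044 /sec


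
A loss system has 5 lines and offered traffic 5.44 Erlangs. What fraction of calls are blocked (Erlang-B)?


B(c,a) = (a^c/c!) / Σ_{k=0}^{c} a^k/k!
a^5/5! = 39.702079
Σ terms (k=0..5): 1.00000 + 5.44000 + 14.79680 + 26.83153 + 36.49088 + 39.70208 = 124.261292
B = 39.702079/124.261292 = 0.319505

Final: 0.319505


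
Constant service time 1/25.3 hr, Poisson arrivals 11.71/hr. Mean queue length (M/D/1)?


ρ = 11.71/25.3 = 0.4628
M/D/1: Lq = ρ²/(2(1−ρ)) = 0.2142/(2·0.5372) = 0.19941

Final: 0.19941


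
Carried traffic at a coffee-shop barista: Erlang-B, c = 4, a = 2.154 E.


B(4,2.154) = 0.111611 (Erlang-B)
Carried load = a(1 − B) = 2.154·(1 − 0.111611) = 2.154·0.888389 = 1.9136 E

Final: 1.9136 Erlangs


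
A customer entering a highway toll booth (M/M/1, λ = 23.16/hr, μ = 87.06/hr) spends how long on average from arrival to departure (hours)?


W = 1/(μ−λ) = 1/(87.06 − 23.16) = 1/63.90 = 0.01565 hr

Final: 0.01565 hr


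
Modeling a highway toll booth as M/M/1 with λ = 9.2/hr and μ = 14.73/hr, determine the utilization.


ρ = λ/μ = 9.2/14.73 = 0.6246

Final: 0.6246


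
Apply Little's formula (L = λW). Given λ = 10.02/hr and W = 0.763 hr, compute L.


L = λW = 10.02·0.763 = 7.6453

Final: 7.6453


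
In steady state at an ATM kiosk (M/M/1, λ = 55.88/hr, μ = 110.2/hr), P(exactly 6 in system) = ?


ρ = 55.88/110.2 = 0.5071
P_n = (1−ρ)·ρ^n = (1 − 0.5071)·0.5071^6 = 0.4929·0.017000 = 0.008380

Final: 0.008380


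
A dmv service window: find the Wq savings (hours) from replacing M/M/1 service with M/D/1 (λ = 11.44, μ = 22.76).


ρ = 11.44/22.76 = 0.5026
Wq(M/M/1) = ρ/(μ−λ) = 0.5026/11.32 = 0.04440 hr
Wq(M/D/1) = ρ/(2(μ−λ)) = 0.02220 hr
Savings = 0.04440 − 0.02220 = 0.02220 hr

Final: 0.02220 hr


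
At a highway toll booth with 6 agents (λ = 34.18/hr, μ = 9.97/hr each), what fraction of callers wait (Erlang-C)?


a = λ/μ = 3.4283; ρ = a/6 = 0.5714
P₀ = 0.031266 (from M/M/c formula)
C(c,a) = [a^c/(c!(1−ρ))]·P₀ = [1623.53405/(720·0.4286)]·0.031266
= 5.26087·0.031266 = 0.164488

Final: 0.164488


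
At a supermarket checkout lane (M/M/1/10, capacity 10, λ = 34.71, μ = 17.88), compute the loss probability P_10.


ρ = λ/μ = 34.71/17.88 = 1.9413
P_K = (1−ρ)ρ^K/(1−ρ^(K+1)) = (-0.9413·760.100454)/(1 − 1475.564137)
= -715.463683/-1474.564137 = 0.485204

Final: 0.485204


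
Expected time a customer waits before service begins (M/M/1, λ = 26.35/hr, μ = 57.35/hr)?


ρ = 26.35/57.35 = 0.4595
Wq = ρ/(μ−λ) = 0.4595/(57.35 − 26.35) = 0.4595/31.00 = 0.01482 hr

Final: 0.01482 hr


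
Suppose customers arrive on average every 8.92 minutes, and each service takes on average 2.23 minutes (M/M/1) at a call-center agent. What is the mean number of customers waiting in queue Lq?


λ = 60/8.92 = 6.7265 /hr
μ = 60/2.23 = 26.9058 /hr
ρ = λ/μ = 6.7265/26.9058 = 0.2500
Lq = ρ²/(1−ρ) = 0.06250/0.7500 = 0.08333

Final: 0.08333


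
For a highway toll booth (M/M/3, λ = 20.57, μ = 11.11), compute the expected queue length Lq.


a = λ/μ = 1.8515; ρ = a/3 = 0.6172
P₀ = 0.136452
Lq = P₀·a^c·ρ / (c!·(1−ρ)²) = 0.136452·6.34689·0.6172/(6·0.14657)
= 0.60780

Final: 0.60780


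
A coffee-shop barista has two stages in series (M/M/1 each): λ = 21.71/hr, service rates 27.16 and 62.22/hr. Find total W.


Each node sees arrival rate λ = 21.71/hr (tandem ⇒ throughput preserved).
W₁ = 1/(μ₁−λ) = 1/(27.16−21.71) = 0.18349 hr
W₂ = 1/(μ₂−λ) = 1/(62.22−21.71) = 0.02469 hr
W_total = W₁ + W₂ = 0.18349 + 0.02469 = 0.20817 hr

Final: 0.20817 hr


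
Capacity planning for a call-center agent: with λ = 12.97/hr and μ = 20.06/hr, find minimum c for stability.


Stability requires cμ > λ ⇔ c > λ/μ.
λ/μ = 12.97/20.06 = 0.6466
Minimum integer c = ⌊0.6466⌋ + 1 = 1
Check: 1·20.06 = 20.06 > 12.97, while 0·20.06 = 0.00 ≤ 12.97

Final: 1 servers


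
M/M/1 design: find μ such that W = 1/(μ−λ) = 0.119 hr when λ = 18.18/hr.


W = 1/(μ−λ) ⇒ μ − λ = 1/W = 1/0.119 = 8.4034
μ = λ + 1/W = 18.18 + 8.4034 = 26.5834 per hr

Final: 26.5834 /hr


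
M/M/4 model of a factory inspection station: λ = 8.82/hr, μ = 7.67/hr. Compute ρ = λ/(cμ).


ρ = λ/(cμ) = 8.82/(4·7.67) = 8.82/30.68 = 0.2875

Final: 0.2875


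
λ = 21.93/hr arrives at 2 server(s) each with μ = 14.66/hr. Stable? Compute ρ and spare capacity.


Total capacity cμ = 2·14.66 = 29.32/hr
ρ = λ/(cμ) = 21.93/29.32 = 0.7480
Stable ⇔ ρ < 1: YES
Spare capacity = cμ − λ = 29.32 − 21.93 = 7.39/hr

Final: ρ = 0.7480; stable; margin = 7.39/hr


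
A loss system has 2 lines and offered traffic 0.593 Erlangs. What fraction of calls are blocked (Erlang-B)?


B(c,a) = (a^c/c!) / Σ_{k=0}^{c} a^k/k!
a^2/2! = 0.175824
Σ terms (k=0..2): 1.00000 + 0.59300 + 0.17582 = 1.768825
B = 0.175824/1.768825 = 0.099402

Final: 0.099402


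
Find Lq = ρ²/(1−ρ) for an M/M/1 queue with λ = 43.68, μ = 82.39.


ρ = 43.68/82.39 = 0.5302
Lq = ρ²/(1−ρ) = 0.2811/0.4698 = 0.5982

Final: 0.5982


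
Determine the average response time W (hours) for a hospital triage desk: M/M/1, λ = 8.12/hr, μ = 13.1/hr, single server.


W = 1/(μ−λ) = 1/(13.1 − 8.12) = 1/4.98 = 0.2008 hr

Final: 0.2008 hr


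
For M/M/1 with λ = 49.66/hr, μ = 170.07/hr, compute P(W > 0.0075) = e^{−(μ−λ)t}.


W ~ Exponential(μ−λ) for M/M/1.
μ − λ = 170.07 − 49.66 = 120.4100
P(W > t) = e^{−(μ−λ)t} = e^{−0.9031} = 0.405321

Final: 0.405321


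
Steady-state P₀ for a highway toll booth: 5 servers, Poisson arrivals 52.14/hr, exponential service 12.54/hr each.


a = λ/μ = 52.14/12.54 = 4.1579; ρ = a/c = 0.8316
Σ_{k=0}^{4} a^k/k! (terms k=0..4) = 1.00000 + 4.15789 + 8.64404 + 11.98034 + 12.45325 = 38.23553
Tail: a^5/(5!(1−ρ)) = 1242.70330/(120·0.1684) = 61.48792
P₀ = 1/(38.23553 + 61.48792) = 1/99.72346 = 0.010028

Final: 0.010028


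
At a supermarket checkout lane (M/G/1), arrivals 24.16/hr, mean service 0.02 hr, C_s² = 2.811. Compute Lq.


ρ = λ·E[S] = 24.16·0.02 = 0.4832
Lq = ρ²(1+C_s²)/(2(1−ρ)) = 0.2335·(1+2.811)/(2·0.5168)
= 0.2335·3.8110/1.0336 = 0.86088

Final: 0.86088


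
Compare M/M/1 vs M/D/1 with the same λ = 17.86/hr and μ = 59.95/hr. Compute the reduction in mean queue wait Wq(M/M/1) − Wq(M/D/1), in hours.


ρ = 17.86/59.95 = 0.2979
Wq(M/M/1) = ρ/(μ−λ) = 0.2979/42.09 = 0.007078 hr
Wq(M/D/1) = ρ/(2(μ−λ)) = 0.003539 hr
Savings = 0.007078 − 0.003539 = 0.003539 hr

Final: 0.003539 hr


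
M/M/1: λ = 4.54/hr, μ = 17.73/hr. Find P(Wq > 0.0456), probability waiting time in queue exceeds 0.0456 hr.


ρ = 4.54/17.73 = 0.2561
P(Wq > t) = ρ·e^{−(μ−λ)t} = 0.2561·e^{−0.6015}
= 0.2561·0.548009 = 0.140325

Final: 0.140325


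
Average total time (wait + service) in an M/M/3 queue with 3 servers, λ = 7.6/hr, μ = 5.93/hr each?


a = 1.2816; ρ = 0.4272; P₀ = 0.269148
Lq = P₀·a^c·ρ/(c!(1−ρ)²) = 0.12296
Wq = Lq/λ = 0.12296/7.6 = 0.01618 hr
W = Wq + 1/μ = 0.01618 + 0.16863 = 0.18481 hr

Final: 0.18481 hr


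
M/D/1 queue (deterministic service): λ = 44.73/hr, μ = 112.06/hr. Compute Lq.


ρ = 44.73/112.06 = 0.3992
M/D/1: Lq = ρ²/(2(1−ρ)) = 0.1593/(2·0.6008) = 0.13259

Final: 0.13259


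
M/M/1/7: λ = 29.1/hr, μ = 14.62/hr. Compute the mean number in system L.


ρ = 29.1/14.62 = 1.9904
L = ρ[1 − (K+1)ρ^K + Kρ^(K+1)] / [(1−ρ)(1−ρ^(K+1))]
Numerator: 1.9904·(1 − 8·123.771118 + 7·246.357014) = 1463.618835
Denominator: (-0.9904)·(-245.357014) = 243.007494
L = 1463.618835/243.007494 = 6.0229

Final: 6.0229


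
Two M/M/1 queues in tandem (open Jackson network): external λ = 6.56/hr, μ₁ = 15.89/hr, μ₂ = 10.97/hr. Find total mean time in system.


Each node sees arrival rate λ = 6.56/hr (tandem ⇒ throughput preserved).
W₁ = 1/(μ₁−λ) = 1/(15.89−6.56) = 0.10718 hr
W₂ = 1/(μ₂−λ) = 1/(10.97−6.56) = 0.22676 hr
W_total = W₁ + W₂ = 0.10718 + 0.22676 = 0.33394 hr

Final: 0.33394 hr


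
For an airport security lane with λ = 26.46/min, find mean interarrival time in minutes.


Mean interarrival time = 1/λ = 1/26.46 minute = 0.03779 minute
In minutes: 0.03779 × 1 = 0.03779 min

Final: 0.03779 min


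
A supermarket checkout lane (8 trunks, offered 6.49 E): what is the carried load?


B(8,6.49) = 0.149529 (Erlang-B)
Carried load = a(1 − B) = 6.49·(1 − 0.149529) = 6.49·0.850471 = 5.5196 E

Final: 5.5196 Erlangs


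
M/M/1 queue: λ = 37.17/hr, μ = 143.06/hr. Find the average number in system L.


ρ = λ/μ = 37.17/143.06 = 0.2598
L = ρ/(1−ρ) = 0.2598/(1 − 0.2598) = 0.2598/0.7402 = 0.3510

Final: 0.3510


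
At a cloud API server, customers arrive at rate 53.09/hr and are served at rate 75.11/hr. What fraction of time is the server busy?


ρ = λ/μ = 53.09/75.11 = 0.7068

Final: 0.7068


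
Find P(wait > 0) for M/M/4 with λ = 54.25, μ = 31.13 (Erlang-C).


a = λ/μ = 1.7427; ρ = a/4 = 0.4357
P₀ = 0.171696 (from M/M/c formula)
C(c,a) = [a^c/(c!(1−ρ))]·P₀ = [9.22322/(24·0.5643)]·0.171696
= 0.68099·0.171696 = 0.116923

Final: 0.116923


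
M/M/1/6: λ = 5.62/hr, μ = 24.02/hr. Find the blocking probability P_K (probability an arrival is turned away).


ρ = λ/μ = 5.62/24.02 = 0.2340
P_K = (1−ρ)ρ^K/(1−ρ^(K+1)) = (0.7660·0.0001641)/(1 − 0.00003838)
= 0.0001257/0.999962 = 0.0001257

Final: 0.0001257


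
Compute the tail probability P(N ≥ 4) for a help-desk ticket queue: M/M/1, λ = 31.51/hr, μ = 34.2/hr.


ρ = 31.51/34.2 = 0.9213
P(N ≥ n) = ρ^n = 0.9213^4 = 0.720592

Final: 0.720592


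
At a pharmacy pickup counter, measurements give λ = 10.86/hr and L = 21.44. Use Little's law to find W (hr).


W = L/λ = 21.44/10.86 = 1.9742 hr

Final: 1.9742 hr


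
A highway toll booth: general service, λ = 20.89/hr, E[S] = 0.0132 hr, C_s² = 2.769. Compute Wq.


ρ = λ·E[S] = 20.89·0.0132 = 0.2757
E[S²] = E[S]²(1+C_s²) = 0.0132²·(1+2.769) = 0.0006567
Wq = λ·E[S²]/(2(1−ρ)) = 20.89·0.0006567/(2·0.7243) = 0.009471 hr

Final: 0.009471 hr


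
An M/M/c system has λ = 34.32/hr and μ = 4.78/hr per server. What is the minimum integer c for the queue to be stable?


Stability requires cμ > λ ⇔ c > λ/μ.
λ/μ = 34.32/4.78 = 7.1799
Minimum integer c = ⌊7.1799⌋ + 1 = 8
Check: 8·4.78 = 38.24 > 34.32, while 7·4.78 = 33.46 ≤ 34.32

Final: 8 servers


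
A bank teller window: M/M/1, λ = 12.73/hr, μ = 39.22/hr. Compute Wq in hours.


ρ = 12.73/39.22 = 0.3246
Wq = ρ/(μ−λ) = 0.3246/(39.22 − 12.73) = 0.3246/26.49 = 0.01225 hr

Final: 0.01225 hr


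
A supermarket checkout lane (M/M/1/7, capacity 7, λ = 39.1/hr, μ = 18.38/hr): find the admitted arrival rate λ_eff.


ρ = 2.1273; P_K = (1−ρ)ρ^7/(1−ρ^8) = 0.531190
λ_eff = λ(1 − P_K) = 39.1·(1 − 0.531190) = 39.1·0.468810 = 18.3305 /hr

Final: 18.3305 /hr


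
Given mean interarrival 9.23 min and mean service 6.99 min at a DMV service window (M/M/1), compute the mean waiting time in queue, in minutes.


λ = 60/9.23 = 6.5005 /hr
μ = 60/6.99 = 8.5837 /hr
ρ = λ/μ = 6.5005/8.5837 = 0.7573
Wq = ρ/(μ−λ) = 0.7573/(8.5837−6.5005) = 0.36354 hr
In minutes: 0.36354·60 = 21.813 min

Final: 21.813 min


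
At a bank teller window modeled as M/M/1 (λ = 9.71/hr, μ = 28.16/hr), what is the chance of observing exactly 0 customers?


ρ = 9.71/28.16 = 0.3448
P_n = (1−ρ)·ρ^n = (1 − 0.3448)·0.3448^0 = 0.6552·1.000000 = 0.655185

Final: 0.655185


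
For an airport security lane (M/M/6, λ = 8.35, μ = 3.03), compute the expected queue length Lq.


a = λ/μ = 2.7558; ρ = a/6 = 0.4593
P₀ = 0.062919
Lq = P₀·a^c·ρ / (c!·(1−ρ)²) = 0.062919·437.98888·0.4593/(720·0.29236)
= 0.06013

Final: 0.06013


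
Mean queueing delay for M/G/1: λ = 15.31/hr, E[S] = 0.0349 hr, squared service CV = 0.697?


ρ = λ·E[S] = 15.31·0.0349 = 0.5343
E[S²] = E[S]²(1+C_s²) = 0.0349²·(1+0.697) = 0.002067
Wq = λ·E[S²]/(2(1−ρ)) = 15.31·0.002067/(2·0.4657) = 0.03398 hr

Final: 0.03398 hr


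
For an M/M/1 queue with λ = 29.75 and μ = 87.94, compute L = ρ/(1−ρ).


ρ = λ/μ = 29.75/87.94 = 0.3383
L = ρ/(1−ρ) = 0.3383/(1 − 0.3383) = 0.3383/0.6617 = 0.5113

Final: 0.5113


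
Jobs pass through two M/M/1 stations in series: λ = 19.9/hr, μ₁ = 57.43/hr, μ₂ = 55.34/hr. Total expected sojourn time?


Each node sees arrival rate λ = 19.9/hr (tandem ⇒ throughput preserved).
W₁ = 1/(μ₁−λ) = 1/(57.43−19.9) = 0.02665 hr
W₂ = 1/(μ₂−λ) = 1/(55.34−19.9) = 0.02822 hr
W_total = W₁ + W₂ = 0.02665 + 0.02822 = 0.05486 hr

Final: 0.05486 hr


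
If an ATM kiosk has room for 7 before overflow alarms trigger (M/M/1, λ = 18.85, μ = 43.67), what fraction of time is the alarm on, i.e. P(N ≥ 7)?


ρ = 18.85/43.67 = 0.4316
P(N ≥ n) = ρ^n = 0.4316^7 = 0.002792

Final: 0.002792


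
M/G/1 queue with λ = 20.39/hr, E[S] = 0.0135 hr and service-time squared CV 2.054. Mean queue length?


ρ = λ·E[S] = 20.39·0.0135 = 0.2753
Lq = ρ²(1+C_s²)/(2(1−ρ)) = 0.07577·(1+2.054)/(2·0.7247)
= 0.07577·3.0540/1.4495 = 0.15965

Final: 0.15965


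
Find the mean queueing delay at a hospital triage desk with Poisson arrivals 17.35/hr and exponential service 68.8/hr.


ρ = 17.35/68.8 = 0.2522
Wq = ρ/(μ−λ) = 0.2522/(68.8 − 17.35) = 0.2522/51.45 = 0.004901 hr

Final: 0.004901 hr


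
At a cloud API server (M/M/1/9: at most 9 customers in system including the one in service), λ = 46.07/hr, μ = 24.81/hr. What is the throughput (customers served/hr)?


ρ = 1.8569; P_K = (1−ρ)ρ^9/(1−ρ^10) = 0.462420
λ_eff = λ(1 − P_K) = 46.07·(1 − 0.462420) = 46.07·0.537580 = 24.7663 /hr

Final: 24.7663 /hr


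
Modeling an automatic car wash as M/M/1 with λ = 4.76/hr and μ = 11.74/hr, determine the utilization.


ρ = λ/μ = 4.76/11.74 = 0.4055

Final: 0.4055


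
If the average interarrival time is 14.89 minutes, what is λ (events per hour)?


λ = 1/(interarrival time) in consistent units.
1 hour = 60 min, so λ = 60/14.89 = 4.0296 per hour

Final: 4.0296 /hr


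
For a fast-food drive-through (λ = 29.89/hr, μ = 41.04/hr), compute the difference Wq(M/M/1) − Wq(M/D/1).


ρ = 29.89/41.04 = 0.7283
Wq(M/M/1) = ρ/(μ−λ) = 0.7283/11.15 = 0.06532 hr
Wq(M/D/1) = ρ/(2(μ−λ)) = 0.03266 hr
Savings = 0.06532 − 0.03266 = 0.03266 hr

Final: 0.03266 hr


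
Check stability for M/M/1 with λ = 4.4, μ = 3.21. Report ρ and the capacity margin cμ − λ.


Total capacity cμ = 1·3.21 = 3.21/hr
ρ = λ/(cμ) = 4.4/3.21 = 1.3707
Stable ⇔ ρ < 1: NO
Spare capacity = cμ − λ = 3.21 − 4.4 = -1.19/hr

Final: ρ = 1.3707; unstable; margin = -1.19/hr


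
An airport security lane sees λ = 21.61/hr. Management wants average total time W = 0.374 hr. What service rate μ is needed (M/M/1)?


W = 1/(μ−λ) ⇒ μ − λ = 1/W = 1/0.374 = 2.6738
μ = λ + 1/W = 21.61 + 2.6738 = 24.2838 per hr

Final: 24.2838 /hr


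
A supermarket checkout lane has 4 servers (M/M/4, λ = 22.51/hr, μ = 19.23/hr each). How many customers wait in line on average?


a = λ/μ = 1.1706; ρ = a/4 = 0.2926
P₀ = 0.309253
Lq = P₀·a^c·ρ / (c!·(1−ρ)²) = 0.309253·1.87752·0.2926/(24·0.50036)
= 0.01415

Final: 0.01415


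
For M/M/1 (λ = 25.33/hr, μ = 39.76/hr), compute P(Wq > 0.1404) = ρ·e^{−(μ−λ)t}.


ρ = 25.33/39.76 = 0.6371
P(Wq > t) = ρ·e^{−(μ−λ)t} = 0.6371·e^{−2.0260}
= 0.6371·0.131866 = 0.084008

Final: 0.084008


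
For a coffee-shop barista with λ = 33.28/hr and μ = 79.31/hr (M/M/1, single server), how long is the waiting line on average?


ρ = 33.28/79.31 = 0.4196
Lq = ρ²/(1−ρ) = 0.1761/0.5804 = 0.3034

Final: 0.3034


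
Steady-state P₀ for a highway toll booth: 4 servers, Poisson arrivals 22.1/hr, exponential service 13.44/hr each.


a = λ/μ = 22.1/13.44 = 1.6443; ρ = a/c = 0.4111
Σ_{k=0}^{3} a^k/k! (terms k=0..3) = 1.00000 + 1.64435 + 1.35194 + 0.74102 = 4.73730
Tail: a^4/(4!(1−ρ)) = 7.31092/(24·0.5889) = 0.51726
P₀ = 1/(4.73730 + 0.51726) = 1/5.25456 = 0.190311

Final: 0.190311


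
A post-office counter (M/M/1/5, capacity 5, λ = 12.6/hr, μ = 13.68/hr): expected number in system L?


ρ = 12.6/13.68 = 0.9211
L = ρ[1 − (K+1)ρ^K + Kρ^(K+1)] / [(1−ρ)(1−ρ^(K+1))]
Numerator: 0.9211·(1 − 6·0.662861 + 5·0.610530) = 0.069525
Denominator: (0.07895)·(0.389470) = 0.030748
L = 0.069525/0.030748 = 2.2611

Final: 2.2611


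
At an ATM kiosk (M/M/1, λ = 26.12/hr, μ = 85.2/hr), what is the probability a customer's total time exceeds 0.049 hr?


W ~ Exponential(μ−λ) for M/M/1.
μ − λ = 85.2 − 26.12 = 59.0800
P(W > t) = e^{−(μ−λ)t} = e^{−2.8949} = 0.055303

Final: 0.055303


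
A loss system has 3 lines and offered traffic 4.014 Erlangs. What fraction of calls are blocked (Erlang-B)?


B(c,a) = (a^c/c!) / Σ_{k=0}^{c} a^k/k!
a^3/3! = 10.779059
Σ terms (k=0..3): 1.00000 + 4.01400 + 8.05610 + 10.77906 = 23.849157
B = 10.779059/23.849157 = 0.451968

Final: 0.451968


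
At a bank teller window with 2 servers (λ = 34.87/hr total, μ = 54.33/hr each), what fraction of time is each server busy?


ρ = λ/(cμ) = 34.87/(2·54.33) = 34.87/108.66 = 0.3209

Final: 0.3209


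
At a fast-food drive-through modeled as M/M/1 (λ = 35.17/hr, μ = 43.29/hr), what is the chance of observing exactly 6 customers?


ρ = 35.17/43.29 = 0.8124
P_n = (1−ρ)·ρ^n = (1 − 0.8124)·0.8124^6 = 0.1876·0.287547 = 0.053936

Final: 0.053936


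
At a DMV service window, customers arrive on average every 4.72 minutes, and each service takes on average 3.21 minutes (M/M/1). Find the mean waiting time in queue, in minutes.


λ = 60/4.72 = 12.7119 /hr
μ = 60/3.21 = 18.6916 /hr
ρ = λ/μ = 12.7119/18.6916 = 0.6801
Wq = ρ/(μ−λ) = 0.6801/(18.6916−12.7119) = 0.11373 hr
In minutes: 0.11373·60 = 6.824 min

Final: 6.824 min


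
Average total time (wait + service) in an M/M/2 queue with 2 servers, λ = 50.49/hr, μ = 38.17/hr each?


a = 1.3228; ρ = 0.6614; P₀ = 0.203816
Lq = P₀·a^c·ρ/(c!(1−ρ)²) = 1.02852
Wq = Lq/λ = 1.02852/50.49 = 0.02037 hr
W = Wq + 1/μ = 0.02037 + 0.02620 = 0.04657 hr

Final: 0.04657 hr


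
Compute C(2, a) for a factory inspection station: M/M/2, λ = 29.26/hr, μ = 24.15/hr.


a = λ/μ = 1.2116; ρ = a/2 = 0.6058
P₀ = 0.245487 (from M/M/c formula)
C(c,a) = [a^c/(c!(1−ρ))]·P₀ = [1.46796/(2·0.3942)]·0.245487
= 1.86194·0.245487 = 0.457082

Final: 0.457082


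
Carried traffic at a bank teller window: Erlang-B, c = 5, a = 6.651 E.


B(5,6.651) = 0.403491 (Erlang-B)
Carried load = a(1 − B) = 6.651·(1 − 0.403491) = 6.651·0.596509 = 3.9674 E

Final: 3.9674 Erlangs


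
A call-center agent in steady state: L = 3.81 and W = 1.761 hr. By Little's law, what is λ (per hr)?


λ = L/W = 3.81/1.761 = 2.1635 /hr

Final: 2.1635 /hr


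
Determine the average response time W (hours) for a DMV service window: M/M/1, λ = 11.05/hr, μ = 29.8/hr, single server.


W = 1/(μ−λ) = 1/(29.8 − 11.05) = 1/18.75 = 0.05333 hr

Final: 0.05333 hr


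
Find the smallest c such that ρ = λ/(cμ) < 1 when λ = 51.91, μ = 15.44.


Stability requires cμ > λ ⇔ c > λ/μ.
λ/μ = 51.91/15.44 = 3.3620
Minimum integer c = ⌊3.3620⌋ + 1 = 4
Check: 4·15.44 = 61.76 > 51.91, while 3·15.44 = 46.32 ≤ 51.91

Final: 4 servers


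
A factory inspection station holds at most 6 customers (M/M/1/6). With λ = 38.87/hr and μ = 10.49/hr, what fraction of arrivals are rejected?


ρ = λ/μ = 38.87/10.49 = 3.7054
P_K = (1−ρ)ρ^K/(1−ρ^(K+1)) = (-2.7054·2588.417424)/(1 − 9591.209273)
= -7002.791849/-9590.209273 = 0.730202

Final: 0.730202


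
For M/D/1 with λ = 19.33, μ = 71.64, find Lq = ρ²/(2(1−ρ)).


ρ = 19.33/71.64 = 0.2698
M/D/1: Lq = ρ²/(2(1−ρ)) = 0.07280/(2·0.7302) = 0.04985

Final: 0.04985


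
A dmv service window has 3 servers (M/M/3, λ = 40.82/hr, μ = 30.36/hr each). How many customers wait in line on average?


a = λ/μ = 1.3445; ρ = a/3 = 0.4482
P₀ = 0.251097
Lq = P₀·a^c·ρ / (c!·(1−ρ)²) = 0.251097·2.43060·0.4482/(6·0.30451)
= 0.14971

Final: 0.14971


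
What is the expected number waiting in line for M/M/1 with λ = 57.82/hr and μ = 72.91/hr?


ρ = 57.82/72.91 = 0.7930
Lq = ρ²/(1−ρ) = 0.6289/0.2070 = 3.0386

Final: 3.0386


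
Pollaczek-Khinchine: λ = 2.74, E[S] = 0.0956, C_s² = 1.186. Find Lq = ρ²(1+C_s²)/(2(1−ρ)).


ρ = λ·E[S] = 2.74·0.0956 = 0.2619
Lq = ρ²(1+C_s²)/(2(1−ρ)) = 0.06861·(1+1.186)/(2·0.7381)
= 0.06861·2.1860/1.4761 = 0.10161

Final: 0.10161


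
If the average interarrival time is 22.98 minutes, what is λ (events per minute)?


λ = 1/(interarrival time) in consistent units.
1 minute = 1 min, so λ = 1/22.98 = 0.04352 per minute

Final: 0.04352 /min


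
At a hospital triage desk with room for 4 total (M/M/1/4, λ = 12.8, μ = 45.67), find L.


ρ = 12.8/45.67 = 0.2803
L = ρ[1 − (K+1)ρ^K + Kρ^(K+1)] / [(1−ρ)(1−ρ^(K+1))]
Numerator: 0.2803·(1 − 5·0.006170 + 4·0.001729) = 0.273563
Denominator: (0.7197)·(0.998271) = 0.718484
L = 0.273563/0.718484 = 0.3808

Final: 0.3808


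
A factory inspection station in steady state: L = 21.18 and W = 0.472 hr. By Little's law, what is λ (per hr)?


λ = L/W = 21.18/0.472 = 44.8729 /hr

Final: 44.8729 /hr


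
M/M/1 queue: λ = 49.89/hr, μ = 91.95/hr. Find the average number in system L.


ρ = λ/μ = 49.89/91.95 = 0.5426
L = ρ/(1−ρ) = 0.5426/(1 − 0.5426) = 0.5426/0.4574 = 1.1862

Final: 1.1862


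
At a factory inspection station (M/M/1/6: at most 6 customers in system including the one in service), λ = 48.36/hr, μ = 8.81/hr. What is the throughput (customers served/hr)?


ρ = 5.4892; P_K = (1−ρ)ρ^6/(1−ρ^7) = 0.817830
λ_eff = λ(1 − P_K) = 48.36·(1 − 0.817830) = 48.36·0.182170 = 8.8097 /hr

Final: 8.8097 /hr


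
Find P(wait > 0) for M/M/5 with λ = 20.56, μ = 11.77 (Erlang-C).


a = λ/μ = 1.7468; ρ = a/5 = 0.3494
P₀ = 0.173698 (from M/M/c formula)
C(c,a) = [a^c/(c!(1−ρ))]·P₀ = [16.26422/(120·0.6506)]·0.173698
= 0.20831·0.173698 = 0.036183

Final: 0.036183


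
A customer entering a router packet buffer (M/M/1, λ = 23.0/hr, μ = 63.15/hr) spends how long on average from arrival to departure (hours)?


W = 1/(μ−λ) = 1/(63.15 − 23.0) = 1/40.15 = 0.02491 hr

Final: 0.02491 hr


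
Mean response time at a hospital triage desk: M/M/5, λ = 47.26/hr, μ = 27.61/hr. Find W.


a = 1.7117; ρ = 0.3423; P₀ = 0.179973
Lq = P₀·a^c·ρ/(c!(1−ρ)²) = 0.01744
Wq = Lq/λ = 0.01744/47.26 = 0.0003691 hr
W = Wq + 1/μ = 0.0003691 + 0.03622 = 0.03659 hr

Final: 0.03659 hr


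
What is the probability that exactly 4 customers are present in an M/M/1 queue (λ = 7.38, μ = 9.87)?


ρ = 7.38/9.87 = 0.7477
P_n = (1−ρ)·ρ^n = (1 − 0.7477)·0.7477^4 = 0.2523·0.312577 = 0.078857

Final: 0.078857


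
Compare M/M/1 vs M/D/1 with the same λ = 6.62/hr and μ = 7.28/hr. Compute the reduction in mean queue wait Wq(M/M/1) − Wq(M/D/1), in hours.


ρ = 6.62/7.28 = 0.9093
Wq(M/M/1) = ρ/(μ−λ) = 0.9093/0.6600 = 1.37779 hr
Wq(M/D/1) = ρ/(2(μ−λ)) = 0.68889 hr
Savings = 1.37779 − 0.68889 = 0.68889 hr

Final: 0.68889 hr


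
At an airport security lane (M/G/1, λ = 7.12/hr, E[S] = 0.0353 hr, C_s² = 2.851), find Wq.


ρ = λ·E[S] = 7.12·0.0353 = 0.2513
E[S²] = E[S]²(1+C_s²) = 0.0353²·(1+2.851) = 0.004799
Wq = λ·E[S²]/(2(1−ρ)) = 7.12·0.004799/(2·0.7487) = 0.02282 hr

Final: 0.02282 hr


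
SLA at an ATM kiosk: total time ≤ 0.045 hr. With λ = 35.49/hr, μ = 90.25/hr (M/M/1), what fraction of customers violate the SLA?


W ~ Exponential(μ−λ) for M/M/1.
μ − λ = 90.25 − 35.49 = 54.7600
P(W > t) = e^{−(μ−λ)t} = e^{−2.4642} = 0.085077

Final: 0.085077


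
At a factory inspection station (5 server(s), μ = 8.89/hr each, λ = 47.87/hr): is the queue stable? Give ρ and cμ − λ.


Total capacity cμ = 5·8.89 = 44.45/hr
ρ = λ/(cμ) = 47.87/44.45 = 1.0769
Stable ⇔ ρ < 1: NO
Spare capacity = cμ − λ = 44.45 − 47.87 = -3.42/hr

Final: ρ = 1.0769; unstable; margin = -3.42/hr


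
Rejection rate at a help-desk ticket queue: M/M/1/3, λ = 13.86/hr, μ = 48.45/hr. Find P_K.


ρ = λ/μ = 13.86/48.45 = 0.2861
P_K = (1−ρ)ρ^K/(1−ρ^(K+1)) = (0.7139·0.023410)/(1 − 0.006697)
= 0.016713/0.993303 = 0.016826

Final: 0.016826


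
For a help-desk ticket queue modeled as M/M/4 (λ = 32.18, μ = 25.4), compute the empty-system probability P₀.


a = λ/μ = 32.18/25.4 = 1.2669; ρ = a/c = 0.3167
Σ_{k=0}^{3} a^k/k! (terms k=0..3) = 1.00000 + 1.26693 + 0.80255 + 0.33893 = 3.40841
Tail: a^4/(4!(1−ρ)) = 2.57638/(24·0.6833) = 0.15711
P₀ = 1/(3.40841 + 0.15711) = 1/3.56552 = 0.280464

Final: 0.280464


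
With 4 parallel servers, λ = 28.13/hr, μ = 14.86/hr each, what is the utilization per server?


ρ = λ/(cμ) = 28.13/(4·14.86) = 28.13/59.44 = 0.4733

Final: 0.4733


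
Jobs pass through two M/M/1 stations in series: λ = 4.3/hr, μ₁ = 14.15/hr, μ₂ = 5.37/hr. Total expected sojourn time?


Each node sees arrival rate λ = 4.3/hr (tandem ⇒ throughput preserved).
W₁ = 1/(μ₁−λ) = 1/(14.15−4.3) = 0.10152 hr
W₂ = 1/(μ₂−λ) = 1/(5.37−4.3) = 0.93458 hr
W_total = W₁ + W₂ = 0.10152 + 0.93458 = 1.03610 hr

Final: 1.03610 hr


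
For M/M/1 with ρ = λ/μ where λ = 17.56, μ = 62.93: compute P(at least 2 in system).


ρ = 17.56/62.93 = 0.2790
P(N ≥ n) = ρ^n = 0.2790^2 = 0.077863

Final: 0.077863


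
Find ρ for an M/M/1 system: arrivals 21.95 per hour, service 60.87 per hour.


ρ = λ/μ = 21.95/60.87 = 0.3606

Final: 0.3606


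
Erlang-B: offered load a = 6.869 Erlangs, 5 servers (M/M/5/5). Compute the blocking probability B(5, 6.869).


B(c,a) = (a^c/c!) / Σ_{k=0}^{c} a^k/k!
a^5/5! = 127.434299
Σ terms (k=0..5): 1.00000 + 6.86900 + 23.59158 + 54.01686 + 92.76045 + 127.43430 = 305.672181
B = 127.434299/305.672181 = 0.416899

Final: 0.416899


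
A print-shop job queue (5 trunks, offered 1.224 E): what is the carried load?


B(5,1.224) = 0.006743 (Erlang-B)
Carried load = a(1 − B) = 1.224·(1 − 0.006743) = 1.224·0.993257 = 1.2157 E

Final: 1.2157 Erlangs


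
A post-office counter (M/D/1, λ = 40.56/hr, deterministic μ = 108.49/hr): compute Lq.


ρ = 40.56/108.49 = 0.3739
M/D/1: Lq = ρ²/(2(1−ρ)) = 0.1398/(2·0.6261) = 0.11161

Final: 0.11161


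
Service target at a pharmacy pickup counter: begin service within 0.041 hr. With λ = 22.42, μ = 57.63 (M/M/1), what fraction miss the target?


ρ = 22.42/57.63 = 0.3890
P(Wq > t) = ρ·e^{−(μ−λ)t} = 0.3890·e^{−1.4436}
= 0.3890·0.236074 = 0.091841

Final: 0.091841


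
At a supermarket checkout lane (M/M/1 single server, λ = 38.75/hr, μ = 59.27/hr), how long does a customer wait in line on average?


ρ = 38.75/59.27 = 0.6538
Wq = ρ/(μ−λ) = 0.6538/(59.27 − 38.75) = 0.6538/20.52 = 0.03186 hr

Final: 0.03186 hr


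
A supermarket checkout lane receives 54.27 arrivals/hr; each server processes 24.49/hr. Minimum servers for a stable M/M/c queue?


Stability requires cμ > λ ⇔ c > λ/μ.
λ/μ = 54.27/24.49 = 2.2160
Minimum integer c = ⌊2.2160⌋ + 1 = 3
Check: 3·24.49 = 73.47 > 54.27, while 2·24.49 = 48.98 ≤ 54.27

Final: 3 servers


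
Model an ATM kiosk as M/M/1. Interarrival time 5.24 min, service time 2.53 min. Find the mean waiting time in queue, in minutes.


λ = 60/5.24 = 11.4504 /hr
μ = 60/2.53 = 23.7154 /hr
ρ = λ/μ = 11.4504/23.7154 = 0.4828
Wq = ρ/(μ−λ) = 0.4828/(23.7154−11.4504) = 0.03937 hr
In minutes: 0.03937·60 = 2.362 min

Final: 2.362 min


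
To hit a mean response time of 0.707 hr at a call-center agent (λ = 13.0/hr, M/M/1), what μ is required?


W = 1/(μ−λ) ⇒ μ − λ = 1/W = 1/0.707 = 1.4144
μ = λ + 1/W = 13.0 + 1.4144 = 14.4144 per hr

Final: 14.4144 /hr


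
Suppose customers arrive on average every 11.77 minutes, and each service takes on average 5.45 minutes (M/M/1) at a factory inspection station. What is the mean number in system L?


λ = 60/11.77 = 5.0977 /hr
μ = 60/5.45 = 11.0092 /hr
ρ = λ/μ = 5.0977/11.0092 = 0.4630
L = ρ/(1−ρ) = 0.4630/0.5370 = 0.8623

Final: 0.8623


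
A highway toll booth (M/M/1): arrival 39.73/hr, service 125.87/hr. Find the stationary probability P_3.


ρ = 39.73/125.87 = 0.3156
P_n = (1−ρ)·ρ^n = (1 − 0.3156)·0.3156^3 = 0.6844·0.031448 = 0.021521

Final: 0.021521


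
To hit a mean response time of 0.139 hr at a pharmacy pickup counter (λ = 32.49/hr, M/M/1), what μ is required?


W = 1/(μ−λ) ⇒ μ − λ = 1/W = 1/0.139 = 7.1942
μ = λ + 1/W = 32.49 + 7.1942 = 39.6842 per hr

Final: 39.6842 /hr


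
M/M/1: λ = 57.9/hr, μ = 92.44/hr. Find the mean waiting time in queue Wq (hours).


ρ = 57.9/92.44 = 0.6264
Wq = ρ/(μ−λ) = 0.6264/(92.44 − 57.9) = 0.6264/34.54 = 0.01813 hr

Final: 0.01813 hr


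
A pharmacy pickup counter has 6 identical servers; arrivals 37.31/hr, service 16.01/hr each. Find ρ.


ρ = λ/(cμ) = 37.31/(6·16.01) = 37.31/96.06 = 0.3884

Final: 0.3884


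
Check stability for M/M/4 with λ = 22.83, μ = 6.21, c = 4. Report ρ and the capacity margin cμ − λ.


Total capacity cμ = 4·6.21 = 24.84/hr
ρ = λ/(cμ) = 22.83/24.84 = 0.9191
Stable ⇔ ρ < 1: YES
Spare capacity = cμ − λ = 24.84 − 22.83 = 2.01/hr

Final: ρ = 0.9191; stable; margin = 2.01/hr


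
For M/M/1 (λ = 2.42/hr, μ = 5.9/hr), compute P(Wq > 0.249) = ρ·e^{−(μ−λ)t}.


ρ = 2.42/5.9 = 0.4102
P(Wq > t) = ρ·e^{−(μ−λ)t} = 0.4102·e^{−0.8665}
= 0.4102·0.420412 = 0.172440

Final: 0.172440


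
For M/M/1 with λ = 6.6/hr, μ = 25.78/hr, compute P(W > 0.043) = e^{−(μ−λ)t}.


W ~ Exponential(μ−λ) for M/M/1.
μ − λ = 25.78 − 6.6 = 19.1800
P(W > t) = e^{−(μ−λ)t} = e^{−0.8247} = 0.438349

Final: 0.438349


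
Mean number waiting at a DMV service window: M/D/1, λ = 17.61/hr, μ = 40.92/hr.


ρ = 17.61/40.92 = 0.4304
M/D/1: Lq = ρ²/(2(1−ρ)) = 0.1852/(2·0.5696) = 0.16256

Final: 0.16256


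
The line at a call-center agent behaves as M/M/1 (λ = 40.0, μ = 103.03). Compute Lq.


ρ = 40.0/103.03 = 0.3882
Lq = ρ²/(1−ρ) = 0.1507/0.6118 = 0.2464

Final: 0.2464


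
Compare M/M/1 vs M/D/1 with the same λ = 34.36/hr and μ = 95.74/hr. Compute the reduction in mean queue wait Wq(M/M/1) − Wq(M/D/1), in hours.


ρ = 34.36/95.74 = 0.3589
Wq(M/M/1) = ρ/(μ−λ) = 0.3589/61.38 = 0.005847 hr
Wq(M/D/1) = ρ/(2(μ−λ)) = 0.002923 hr
Savings = 0.005847 − 0.002923 = 0.002923 hr

Final: 0.002923 hr


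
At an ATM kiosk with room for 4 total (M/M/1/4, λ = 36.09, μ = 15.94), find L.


ρ = 36.09/15.94 = 2.2641
L = ρ[1 − (K+1)ρ^K + Kρ^(K+1)] / [(1−ρ)(1−ρ^(K+1))]
Numerator: 2.2641·(1 − 5·26.278118 + 4·59.496693) = 243.610173
Denominator: (-1.2641)·(-58.496693) = 73.946572
L = 243.610173/73.946572 = 3.2944

Final: 3.2944


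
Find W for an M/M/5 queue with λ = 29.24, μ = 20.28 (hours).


a = 1.4418; ρ = 0.2884; P₀ = 0.236194
Lq = P₀·a^c·ρ/(c!(1−ρ)²) = 0.006983
Wq = Lq/λ = 0.006983/29.24 = 0.0002388 hr
W = Wq + 1/μ = 0.0002388 + 0.04931 = 0.04955 hr

Final: 0.04955 hr


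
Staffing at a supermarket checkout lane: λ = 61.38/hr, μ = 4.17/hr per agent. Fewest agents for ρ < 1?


Stability requires cμ > λ ⇔ c > λ/μ.
λ/μ = 61.38/4.17 = 14.7194
Minimum integer c = ⌊14.7194⌋ + 1 = 15
Check: 15·4.17 = 62.55 > 61.38, while 14·4.17 = 58.38 ≤ 61.38

Final: 15 servers


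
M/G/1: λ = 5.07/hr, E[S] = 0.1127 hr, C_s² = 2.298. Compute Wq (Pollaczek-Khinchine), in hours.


ρ = λ·E[S] = 5.07·0.1127 = 0.5714
E[S²] = E[S]²(1+C_s²) = 0.1127²·(1+2.298) = 0.041889
Wq = λ·E[S²]/(2(1−ρ)) = 5.07·0.041889/(2·0.4286) = 0.24775 hr

Final: 0.24775 hr


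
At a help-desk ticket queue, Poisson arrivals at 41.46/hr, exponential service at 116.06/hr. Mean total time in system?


W = 1/(μ−λ) = 1/(116.06 − 41.46) = 1/74.60 = 0.01340 hr

Final: 0.01340 hr


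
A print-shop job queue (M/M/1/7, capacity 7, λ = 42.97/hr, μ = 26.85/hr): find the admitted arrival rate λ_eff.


ρ = 1.6004; P_K = (1−ρ)ρ^7/(1−ρ^8) = 0.384071
λ_eff = λ(1 − P_K) = 42.97·(1 − 0.384071) = 42.97·0.615929 = 26.4665 /hr

Final: 26.4665 /hr


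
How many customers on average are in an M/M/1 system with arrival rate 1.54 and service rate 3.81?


ρ = λ/μ = 1.54/3.81 = 0.4042
L = ρ/(1−ρ) = 0.4042/(1 − 0.4042) = 0.4042/0.5958 = 0.6784

Final: 0.6784


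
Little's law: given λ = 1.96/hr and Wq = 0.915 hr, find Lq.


Lq = λWq = 1.96·0.915 = 1.7934

Final: 1.7934


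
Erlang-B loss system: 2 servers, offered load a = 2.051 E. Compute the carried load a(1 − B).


B(2,2.051) = 0.408067 (Erlang-B)
Carried load = a(1 − B) = 2.051·(1 − 0.408067) = 2.051·0.591933 = 1.2141 E

Final: 1.2141 Erlangs


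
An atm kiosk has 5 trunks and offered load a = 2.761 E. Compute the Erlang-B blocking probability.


B(c,a) = (a^c/c!) / Σ_{k=0}^{c} a^k/k!
a^5/5! = 1.337060
Σ terms (k=0..5): 1.00000 + 2.76100 + 3.81156 + 3.50791 + 2.42133 + 1.33706 = 14.838859
B = 1.337060/14.838859 = 0.090105

Final: 0.090105


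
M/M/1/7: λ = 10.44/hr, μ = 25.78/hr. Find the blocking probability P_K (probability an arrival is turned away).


ρ = λ/μ = 10.44/25.78 = 0.4050
P_K = (1−ρ)ρ^K/(1−ρ^(K+1)) = (0.5950·0.001786)/(1 − 0.0007233)
= 0.001063/0.999277 = 0.001064

Final: 0.001064


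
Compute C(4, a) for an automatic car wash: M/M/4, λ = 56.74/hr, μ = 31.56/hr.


a = λ/μ = 1.7978; ρ = a/4 = 0.4495
P₀ = 0.161991 (from M/M/c formula)
C(c,a) = [a^c/(c!(1−ρ))]·P₀ = [10.44743/(24·0.5505)]·0.161991
= 0.79070·0.161991 = 0.128086

Final: 0.128086


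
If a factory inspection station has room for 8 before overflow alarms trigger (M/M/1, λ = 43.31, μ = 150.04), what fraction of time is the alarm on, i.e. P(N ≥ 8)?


ρ = 43.31/150.04 = 0.2887
P(N ≥ n) = ρ^n = 0.2887^8 = 0.00004820

Final: 0.00004820


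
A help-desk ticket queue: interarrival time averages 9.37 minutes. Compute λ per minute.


λ = 1/(interarrival time) in consistent units.
1 minute = 1 min, so λ = 1/9.37 = 0.1067 per minute

Final: 0.1067 /min


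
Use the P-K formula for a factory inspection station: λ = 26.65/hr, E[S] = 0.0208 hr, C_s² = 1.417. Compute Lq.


ρ = λ·E[S] = 26.65·0.0208 = 0.5543
Lq = ρ²(1+C_s²)/(2(1−ρ)) = 0.3073·(1+1.417)/(2·0.4457)
= 0.3073·2.4170/0.8914 = 0.83319

Final: 0.83319


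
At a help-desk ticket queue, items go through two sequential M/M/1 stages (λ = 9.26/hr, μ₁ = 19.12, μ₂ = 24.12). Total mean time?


Each node sees arrival rate λ = 9.26/hr (tandem ⇒ throughput preserved).
W₁ = 1/(μ₁−λ) = 1/(19.12−9.26) = 0.10142 hr
W₂ = 1/(μ₂−λ) = 1/(24.12−9.26) = 0.06729 hr
W_total = W₁ + W₂ = 0.10142 + 0.06729 = 0.16871 hr

Final: 0.16871 hr


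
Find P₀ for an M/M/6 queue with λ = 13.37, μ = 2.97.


a = λ/μ = 13.37/2.97 = 4.5017; ρ = a/c = 0.7503
Σ_{k=0}^{5} a^k/k! (terms k=0..5) = 1.00000 + 4.50168 + 10.13258 + 15.20455 + 17.11152 + 15.40613 = 63.35646
Tail: a^6/(6!(1−ρ)) = 8322.42227/(720·0.2497) = 46.28763
P₀ = 1/(63.35646 + 46.28763) = 1/109.64409 = 0.009120

Final: 0.009120


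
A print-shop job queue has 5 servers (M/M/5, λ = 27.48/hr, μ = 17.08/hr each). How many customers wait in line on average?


a = λ/μ = 1.6089; ρ = a/5 = 0.3218
P₀ = 0.199642
Lq = P₀·a^c·ρ / (c!·(1−ρ)²) = 0.199642·10.78063·0.3218/(120·0.45998)
= 0.01255

Final: 0.01255


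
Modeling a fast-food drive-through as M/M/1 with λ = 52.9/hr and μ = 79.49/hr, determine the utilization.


ρ = λ/μ = 52.9/79.49 = 0.6655

Final: 0.6655


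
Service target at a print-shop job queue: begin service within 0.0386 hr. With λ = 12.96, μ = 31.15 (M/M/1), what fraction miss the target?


ρ = 12.96/31.15 = 0.4161
P(Wq > t) = ρ·e^{−(μ−λ)t} = 0.4161·e^{−0.7021}
= 0.4161·0.495527 = 0.206165

Final: 0.206165


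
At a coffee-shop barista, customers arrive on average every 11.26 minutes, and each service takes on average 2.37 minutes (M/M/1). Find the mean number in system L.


λ = 60/11.26 = 5.3286 /hr
μ = 60/2.37 = 25.3165 /hr
ρ = λ/μ = 5.3286/25.3165 = 0.2105
L = ρ/(1−ρ) = 0.2105/0.7895 = 0.2666

Final: 0.2666


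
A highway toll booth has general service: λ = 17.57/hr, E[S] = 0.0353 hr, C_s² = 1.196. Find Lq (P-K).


ρ = λ·E[S] = 17.57·0.0353 = 0.6202
Lq = ρ²(1+C_s²)/(2(1−ρ)) = 0.3847·(1+1.196)/(2·0.3798)
= 0.3847·2.1960/0.7596 = 1.11215

Final: 1.11215


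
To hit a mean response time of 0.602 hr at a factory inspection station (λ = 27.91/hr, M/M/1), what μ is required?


W = 1/(μ−λ) ⇒ μ − λ = 1/W = 1/0.602 = 1.6611
μ = λ + 1/W = 27.91 + 1.6611 = 29.5711 per hr

Final: 29.5711 /hr


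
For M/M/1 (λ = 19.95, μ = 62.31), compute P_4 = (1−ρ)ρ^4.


ρ = 19.95/62.31 = 0.3202
P_n = (1−ρ)·ρ^n = (1 − 0.3202)·0.3202^4 = 0.6798·0.010508 = 0.007144

Final: 0.007144


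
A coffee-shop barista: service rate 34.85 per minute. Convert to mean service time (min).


Mean service time = 1/μ = 1/34.85 minute = 0.02869 minute
In minutes: 0.02869 × 1 = 0.02869 min

Final: 0.02869 min


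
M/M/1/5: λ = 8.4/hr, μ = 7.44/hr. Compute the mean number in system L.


ρ = 8.4/7.44 = 1.1290
L = ρ[1 − (K+1)ρ^K + Kρ^(K+1)] / [(1−ρ)(1−ρ^(K+1))]
Numerator: 1.1290·(1 − 6·1.834559 + 5·2.071277) = 0.394063
Denominator: (-0.1290)·(-1.071277) = 0.138229
L = 0.394063/0.138229 = 2.8508

Final: 2.8508


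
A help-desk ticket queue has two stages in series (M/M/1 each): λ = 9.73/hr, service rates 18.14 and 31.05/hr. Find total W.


Each node sees arrival rate λ = 9.73/hr (tandem ⇒ throughput preserved).
W₁ = 1/(μ₁−λ) = 1/(18.14−9.73) = 0.11891 hr
W₂ = 1/(μ₂−λ) = 1/(31.05−9.73) = 0.04690 hr
W_total = W₁ + W₂ = 0.11891 + 0.04690 = 0.16581 hr

Final: 0.16581 hr


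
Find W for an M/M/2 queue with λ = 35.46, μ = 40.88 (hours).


a = 0.8674; ρ = 0.4337; P₀ = 0.394984
Lq = P₀·a^c·ρ/(c!(1−ρ)²) = 0.20097
Wq = Lq/λ = 0.20097/35.46 = 0.005667 hr
W = Wq + 1/μ = 0.005667 + 0.02446 = 0.03013 hr

Final: 0.03013 hr


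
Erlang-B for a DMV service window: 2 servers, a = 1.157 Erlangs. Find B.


B(c,a) = (a^c/c!) / Σ_{k=0}^{c} a^k/k!
a^2/2! = 0.669324
Σ terms (k=0..2): 1.00000 + 1.15700 + 0.66932 = 2.826325
B = 0.669324/2.826325 = 0.236818

Final: 0.236818
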